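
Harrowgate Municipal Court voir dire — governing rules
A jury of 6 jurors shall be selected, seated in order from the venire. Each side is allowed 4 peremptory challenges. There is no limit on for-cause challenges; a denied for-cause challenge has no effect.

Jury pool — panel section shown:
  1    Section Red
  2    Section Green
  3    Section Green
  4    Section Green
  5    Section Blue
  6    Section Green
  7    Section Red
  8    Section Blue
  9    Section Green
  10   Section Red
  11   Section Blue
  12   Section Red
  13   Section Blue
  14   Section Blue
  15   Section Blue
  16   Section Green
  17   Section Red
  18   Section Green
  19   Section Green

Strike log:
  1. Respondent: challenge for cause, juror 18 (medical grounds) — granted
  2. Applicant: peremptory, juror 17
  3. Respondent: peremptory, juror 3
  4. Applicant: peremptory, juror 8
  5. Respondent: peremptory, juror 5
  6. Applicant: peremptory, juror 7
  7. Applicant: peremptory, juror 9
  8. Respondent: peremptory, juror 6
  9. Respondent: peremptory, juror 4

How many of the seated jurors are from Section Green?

Removed: #3, #4, #5, #6, #7, #8, #9, #17, #18.
Seated jurors 1–6: #1, #2, #10, #11, #12, #13.
Of those, in Section Green: #2 → 1.

1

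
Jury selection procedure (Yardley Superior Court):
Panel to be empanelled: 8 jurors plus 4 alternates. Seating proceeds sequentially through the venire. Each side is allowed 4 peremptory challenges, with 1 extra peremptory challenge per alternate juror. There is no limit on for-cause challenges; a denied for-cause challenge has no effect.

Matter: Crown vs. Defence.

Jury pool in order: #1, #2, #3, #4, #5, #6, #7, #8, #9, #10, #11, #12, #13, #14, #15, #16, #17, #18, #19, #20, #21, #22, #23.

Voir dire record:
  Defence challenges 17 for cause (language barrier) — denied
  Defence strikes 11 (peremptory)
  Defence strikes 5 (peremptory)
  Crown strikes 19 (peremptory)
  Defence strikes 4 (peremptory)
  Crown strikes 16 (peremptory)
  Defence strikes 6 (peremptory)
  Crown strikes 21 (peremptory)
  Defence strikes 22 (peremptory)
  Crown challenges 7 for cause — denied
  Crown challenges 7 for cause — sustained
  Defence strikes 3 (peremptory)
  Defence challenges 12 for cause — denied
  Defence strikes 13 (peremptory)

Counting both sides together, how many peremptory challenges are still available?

6

Crown allotment: 4 base + 1 × 4 alternates = 8. Defence allotment: 4 base + 1 × 4 alternates = 8.
Crown peremptories used: #19, #16, #21 — 3 (for-cause on #7, #7 don't count).
Defence peremptories used: #11, #5, #4, #6, #22, #3, #13 — 7 (for-cause on #17, #12 don't count).
Remaining: (8 − 3) + (8 − 7) = 6.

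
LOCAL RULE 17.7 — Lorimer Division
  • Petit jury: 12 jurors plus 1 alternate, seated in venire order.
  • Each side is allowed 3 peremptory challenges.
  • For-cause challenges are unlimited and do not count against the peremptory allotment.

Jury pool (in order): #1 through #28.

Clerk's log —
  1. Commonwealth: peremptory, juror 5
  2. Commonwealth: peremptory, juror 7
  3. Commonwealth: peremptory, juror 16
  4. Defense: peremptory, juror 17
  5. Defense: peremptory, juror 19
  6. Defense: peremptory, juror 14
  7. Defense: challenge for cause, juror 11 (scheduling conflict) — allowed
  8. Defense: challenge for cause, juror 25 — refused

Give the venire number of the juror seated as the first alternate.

Removed: #5, #7, #11, #14, #16, #17, #19. (#25 stays — for-cause denied.)
Filling seats in venire order through position 13: #1, #2, #3, #4, #6, #8, #9, #10, #12, #13, #15, #18, #20.
So alternate 1 is #20.

20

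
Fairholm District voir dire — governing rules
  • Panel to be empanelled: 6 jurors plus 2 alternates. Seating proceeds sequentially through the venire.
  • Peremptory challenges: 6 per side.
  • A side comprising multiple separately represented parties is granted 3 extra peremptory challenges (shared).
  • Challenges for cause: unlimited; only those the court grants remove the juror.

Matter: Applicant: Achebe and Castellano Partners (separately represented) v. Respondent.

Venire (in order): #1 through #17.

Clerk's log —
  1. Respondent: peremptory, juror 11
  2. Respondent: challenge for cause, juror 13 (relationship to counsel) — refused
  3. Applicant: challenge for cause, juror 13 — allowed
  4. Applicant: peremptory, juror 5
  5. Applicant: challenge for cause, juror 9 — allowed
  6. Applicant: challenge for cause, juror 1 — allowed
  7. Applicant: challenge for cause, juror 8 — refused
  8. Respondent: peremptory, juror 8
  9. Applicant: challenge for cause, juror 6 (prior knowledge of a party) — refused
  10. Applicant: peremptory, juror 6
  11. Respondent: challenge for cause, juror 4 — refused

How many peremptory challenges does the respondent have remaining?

Respondent allotment: 6.
Respondent peremptories used: #11, #8 — 2 (for-cause on #13, #4 don't count).
Remaining: 6 − 2 = 4.

4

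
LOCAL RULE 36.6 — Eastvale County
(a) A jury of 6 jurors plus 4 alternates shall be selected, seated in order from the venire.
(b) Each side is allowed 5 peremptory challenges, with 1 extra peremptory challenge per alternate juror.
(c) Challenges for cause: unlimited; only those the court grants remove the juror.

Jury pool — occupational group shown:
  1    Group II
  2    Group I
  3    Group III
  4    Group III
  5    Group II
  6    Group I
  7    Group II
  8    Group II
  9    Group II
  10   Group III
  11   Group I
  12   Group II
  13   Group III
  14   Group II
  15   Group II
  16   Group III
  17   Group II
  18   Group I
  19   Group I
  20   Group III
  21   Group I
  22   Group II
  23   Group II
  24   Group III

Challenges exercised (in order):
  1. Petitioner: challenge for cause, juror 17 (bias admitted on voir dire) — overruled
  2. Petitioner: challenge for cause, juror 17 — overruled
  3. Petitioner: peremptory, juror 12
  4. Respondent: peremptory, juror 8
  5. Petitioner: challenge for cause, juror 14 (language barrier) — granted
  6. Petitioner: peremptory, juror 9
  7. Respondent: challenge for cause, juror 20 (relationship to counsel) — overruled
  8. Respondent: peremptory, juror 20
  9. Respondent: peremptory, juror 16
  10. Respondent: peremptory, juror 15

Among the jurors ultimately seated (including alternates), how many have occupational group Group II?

Removed: #8, #9, #12, #14, #15, #16, #20.
Seated (10 incl. alternates): #1, #2, #3, #4, #5, #6, #7, #10, #11, #13.
Of those, in Group II: #1, #5, #7 → 3.

3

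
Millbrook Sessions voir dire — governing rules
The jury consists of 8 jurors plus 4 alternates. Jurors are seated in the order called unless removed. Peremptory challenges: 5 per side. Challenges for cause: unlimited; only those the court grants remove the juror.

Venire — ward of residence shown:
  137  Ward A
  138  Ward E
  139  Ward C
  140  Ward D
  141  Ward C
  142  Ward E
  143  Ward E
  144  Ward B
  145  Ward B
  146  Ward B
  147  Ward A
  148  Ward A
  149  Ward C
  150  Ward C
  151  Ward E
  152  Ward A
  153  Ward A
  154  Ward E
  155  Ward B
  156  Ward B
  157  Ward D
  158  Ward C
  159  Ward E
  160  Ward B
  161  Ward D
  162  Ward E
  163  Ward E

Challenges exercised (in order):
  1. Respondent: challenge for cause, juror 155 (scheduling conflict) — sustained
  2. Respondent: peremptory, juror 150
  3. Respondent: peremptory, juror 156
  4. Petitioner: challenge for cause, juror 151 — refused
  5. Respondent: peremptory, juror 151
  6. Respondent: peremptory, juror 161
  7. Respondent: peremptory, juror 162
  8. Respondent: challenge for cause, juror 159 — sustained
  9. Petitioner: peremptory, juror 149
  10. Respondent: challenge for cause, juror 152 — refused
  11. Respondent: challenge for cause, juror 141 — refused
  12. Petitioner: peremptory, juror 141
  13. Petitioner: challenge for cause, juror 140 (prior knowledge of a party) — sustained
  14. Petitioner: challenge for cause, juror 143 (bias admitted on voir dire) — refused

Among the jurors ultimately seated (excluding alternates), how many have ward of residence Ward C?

1

Removed: #140, #141, #149, #150, #151, #155, #156, #159, #161, #162.
Seated jurors 1–8: #137, #138, #139, #142, #143, #144, #145, #146 (alternates #147, #148, #152, #153 not counted).
Of those, in Ward C: #139 → 1.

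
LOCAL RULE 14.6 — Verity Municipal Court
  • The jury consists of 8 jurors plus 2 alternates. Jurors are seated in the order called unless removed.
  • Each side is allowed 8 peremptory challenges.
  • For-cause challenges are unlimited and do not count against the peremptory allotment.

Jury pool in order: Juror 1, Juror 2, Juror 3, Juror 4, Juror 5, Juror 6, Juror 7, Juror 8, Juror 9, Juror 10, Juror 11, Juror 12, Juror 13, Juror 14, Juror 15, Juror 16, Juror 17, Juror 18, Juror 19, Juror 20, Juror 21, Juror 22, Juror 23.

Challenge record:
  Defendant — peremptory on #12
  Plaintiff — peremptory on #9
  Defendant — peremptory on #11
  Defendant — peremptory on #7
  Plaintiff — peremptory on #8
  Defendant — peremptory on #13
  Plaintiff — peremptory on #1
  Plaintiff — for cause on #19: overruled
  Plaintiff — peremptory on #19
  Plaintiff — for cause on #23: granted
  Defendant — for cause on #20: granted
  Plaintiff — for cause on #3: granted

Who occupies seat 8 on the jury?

16

Removed: #1, #3, #7, #8, #9, #11, #12, #13, #19, #20, #23.
Seating in order: seats 1–8 → #2, #4, #5, #6, #10, #14, #15, #16; alternates → #17, #18.
So seat 8 is #16.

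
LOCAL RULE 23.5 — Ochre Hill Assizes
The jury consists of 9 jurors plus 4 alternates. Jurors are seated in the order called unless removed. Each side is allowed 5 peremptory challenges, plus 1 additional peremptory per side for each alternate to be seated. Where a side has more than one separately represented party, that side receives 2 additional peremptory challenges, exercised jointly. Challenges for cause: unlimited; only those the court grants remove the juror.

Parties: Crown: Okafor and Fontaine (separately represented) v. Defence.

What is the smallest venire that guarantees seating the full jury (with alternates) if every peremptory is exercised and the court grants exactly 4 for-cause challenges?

37

Seats to fill: 9 + 4 alternates = 13.
Peremptories — Crown: 5 + 1×4 + 2 = 11; Defence: 5 + 1×4 = 9; total 20.
For-cause removals: 4.
Minimum venire: 13 + 20 + 4 = 37.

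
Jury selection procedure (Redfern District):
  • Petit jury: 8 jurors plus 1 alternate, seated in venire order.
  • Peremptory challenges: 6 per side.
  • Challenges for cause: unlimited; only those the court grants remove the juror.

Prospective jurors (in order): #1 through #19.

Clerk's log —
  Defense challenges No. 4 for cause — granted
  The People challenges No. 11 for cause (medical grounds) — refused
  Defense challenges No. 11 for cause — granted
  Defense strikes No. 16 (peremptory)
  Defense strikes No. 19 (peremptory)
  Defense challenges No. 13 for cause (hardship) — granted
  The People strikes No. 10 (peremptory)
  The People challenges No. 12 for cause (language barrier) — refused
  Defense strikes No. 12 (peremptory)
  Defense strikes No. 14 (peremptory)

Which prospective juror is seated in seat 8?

Removed: #4, #10, #11, #12, #13, #14, #16, #19.
Seating in order: seats 1–8 → #1, #2, #3, #5, #6, #7, #8, #9; alternates → #15.
So seat 8 is #9.

9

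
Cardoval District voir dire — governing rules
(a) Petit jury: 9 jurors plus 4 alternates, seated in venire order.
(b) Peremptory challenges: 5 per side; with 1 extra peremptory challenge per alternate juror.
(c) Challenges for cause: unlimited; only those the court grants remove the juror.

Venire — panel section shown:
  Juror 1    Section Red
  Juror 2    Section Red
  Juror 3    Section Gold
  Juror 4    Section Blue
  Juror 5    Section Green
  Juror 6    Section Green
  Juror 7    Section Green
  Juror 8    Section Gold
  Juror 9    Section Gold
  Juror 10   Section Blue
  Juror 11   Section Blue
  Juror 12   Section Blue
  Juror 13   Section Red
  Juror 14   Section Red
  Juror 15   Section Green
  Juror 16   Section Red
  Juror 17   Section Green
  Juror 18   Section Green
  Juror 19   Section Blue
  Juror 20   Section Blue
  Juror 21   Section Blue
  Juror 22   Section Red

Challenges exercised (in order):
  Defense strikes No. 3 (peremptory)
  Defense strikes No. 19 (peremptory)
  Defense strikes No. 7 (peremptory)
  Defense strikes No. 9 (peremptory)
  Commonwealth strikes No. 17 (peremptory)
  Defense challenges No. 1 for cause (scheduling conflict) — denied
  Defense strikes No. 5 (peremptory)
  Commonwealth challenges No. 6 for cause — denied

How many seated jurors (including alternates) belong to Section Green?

Removed: #3, #5, #7, #9, #17, #19.
Seated (13 incl. alternates): #1, #2, #4, #6, #8, #10, #11, #12, #13, #14, #15, #16, #18.
Of those, in Section Green: #6, #15, #18 → 3.

3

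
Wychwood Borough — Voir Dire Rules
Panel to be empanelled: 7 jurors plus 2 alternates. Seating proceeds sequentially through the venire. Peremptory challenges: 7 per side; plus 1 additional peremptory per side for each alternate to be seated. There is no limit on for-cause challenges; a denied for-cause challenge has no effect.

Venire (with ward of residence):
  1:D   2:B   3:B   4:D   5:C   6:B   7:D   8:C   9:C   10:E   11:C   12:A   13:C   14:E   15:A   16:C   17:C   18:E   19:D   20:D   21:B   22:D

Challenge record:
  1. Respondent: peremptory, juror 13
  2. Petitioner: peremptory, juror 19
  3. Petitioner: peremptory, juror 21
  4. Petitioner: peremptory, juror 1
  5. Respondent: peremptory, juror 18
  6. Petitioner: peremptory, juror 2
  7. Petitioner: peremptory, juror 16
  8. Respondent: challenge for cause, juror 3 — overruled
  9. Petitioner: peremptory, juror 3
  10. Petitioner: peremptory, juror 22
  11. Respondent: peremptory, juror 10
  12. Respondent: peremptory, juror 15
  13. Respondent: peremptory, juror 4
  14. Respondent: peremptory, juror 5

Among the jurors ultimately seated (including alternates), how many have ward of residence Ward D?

Removed: #1, #2, #3, #4, #5, #10, #13, #15, #16, #18, #19, #21, #22.
Seated (9 incl. alternates): #6, #7, #8, #9, #11, #12, #14, #17, #20.
Of those, in Ward D: #7, #20 → 2.

2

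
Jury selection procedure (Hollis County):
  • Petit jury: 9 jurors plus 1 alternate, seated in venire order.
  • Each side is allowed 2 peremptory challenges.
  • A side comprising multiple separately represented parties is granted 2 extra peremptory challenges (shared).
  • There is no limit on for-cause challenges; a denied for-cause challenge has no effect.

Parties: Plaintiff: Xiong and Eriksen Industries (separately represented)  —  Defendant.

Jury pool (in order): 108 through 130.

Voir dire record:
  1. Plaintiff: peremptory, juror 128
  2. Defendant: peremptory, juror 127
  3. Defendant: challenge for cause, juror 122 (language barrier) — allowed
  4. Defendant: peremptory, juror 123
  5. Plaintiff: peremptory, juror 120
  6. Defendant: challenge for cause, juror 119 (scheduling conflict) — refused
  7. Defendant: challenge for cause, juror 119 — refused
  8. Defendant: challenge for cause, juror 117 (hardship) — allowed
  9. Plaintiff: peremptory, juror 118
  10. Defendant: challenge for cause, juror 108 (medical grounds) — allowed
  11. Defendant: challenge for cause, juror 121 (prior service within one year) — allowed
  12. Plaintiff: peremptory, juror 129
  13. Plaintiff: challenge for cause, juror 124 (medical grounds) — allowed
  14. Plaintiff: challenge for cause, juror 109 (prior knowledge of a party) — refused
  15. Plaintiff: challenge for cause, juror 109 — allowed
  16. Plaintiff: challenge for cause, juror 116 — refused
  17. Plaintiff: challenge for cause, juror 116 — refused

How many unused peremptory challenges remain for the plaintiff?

0

Plaintiff allotment: 2 base + 2 multi-party = 4.
Plaintiff peremptories used: #128, #120, #118, #129 — 4 (for-cause on #124, #109, #109, #116, #116 don't count).
Remaining: 4 − 4 = 0.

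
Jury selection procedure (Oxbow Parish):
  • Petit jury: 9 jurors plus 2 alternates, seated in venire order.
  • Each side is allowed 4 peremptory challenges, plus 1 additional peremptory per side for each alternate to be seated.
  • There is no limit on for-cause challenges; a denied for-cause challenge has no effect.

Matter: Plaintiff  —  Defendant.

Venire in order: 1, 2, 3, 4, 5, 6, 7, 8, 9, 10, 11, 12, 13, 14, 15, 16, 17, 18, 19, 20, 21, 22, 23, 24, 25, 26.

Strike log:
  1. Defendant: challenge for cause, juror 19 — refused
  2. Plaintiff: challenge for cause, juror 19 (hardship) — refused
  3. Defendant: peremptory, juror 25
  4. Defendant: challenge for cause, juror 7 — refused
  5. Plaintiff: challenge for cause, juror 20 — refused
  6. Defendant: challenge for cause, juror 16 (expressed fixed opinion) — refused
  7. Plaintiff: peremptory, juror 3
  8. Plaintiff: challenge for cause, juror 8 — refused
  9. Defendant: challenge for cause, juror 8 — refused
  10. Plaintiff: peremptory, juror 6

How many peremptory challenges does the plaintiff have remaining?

4

Plaintiff allotment: 4 base + 1 × 2 alternates = 6.
Plaintiff peremptories used: #3, #6 — 2 (for-cause on #19, #20, #8 don't count).
Remaining: 6 − 2 = 4.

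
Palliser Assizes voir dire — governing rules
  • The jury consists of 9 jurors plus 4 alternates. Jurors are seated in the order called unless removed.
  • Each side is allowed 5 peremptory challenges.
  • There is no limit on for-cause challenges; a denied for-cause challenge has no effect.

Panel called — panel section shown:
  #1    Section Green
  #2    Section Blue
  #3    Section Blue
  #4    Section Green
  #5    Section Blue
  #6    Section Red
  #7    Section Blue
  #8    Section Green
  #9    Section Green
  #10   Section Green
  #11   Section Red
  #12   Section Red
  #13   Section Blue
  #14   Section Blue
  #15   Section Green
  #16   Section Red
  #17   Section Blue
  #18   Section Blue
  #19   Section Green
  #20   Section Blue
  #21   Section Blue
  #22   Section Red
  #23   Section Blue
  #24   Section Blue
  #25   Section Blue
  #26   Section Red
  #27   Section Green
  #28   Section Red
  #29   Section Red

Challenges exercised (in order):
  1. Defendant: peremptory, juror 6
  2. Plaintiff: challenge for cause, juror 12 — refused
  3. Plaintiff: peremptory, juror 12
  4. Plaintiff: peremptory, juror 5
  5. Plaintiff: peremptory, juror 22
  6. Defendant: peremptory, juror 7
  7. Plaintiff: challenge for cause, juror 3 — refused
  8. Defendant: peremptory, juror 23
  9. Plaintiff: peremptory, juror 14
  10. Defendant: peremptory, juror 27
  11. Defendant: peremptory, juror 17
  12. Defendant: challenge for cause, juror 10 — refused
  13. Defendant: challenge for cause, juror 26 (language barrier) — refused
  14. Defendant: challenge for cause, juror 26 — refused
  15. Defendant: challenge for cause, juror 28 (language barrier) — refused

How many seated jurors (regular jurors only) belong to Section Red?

1

Removed: #5, #6, #7, #12, #14, #17, #22, #23, #27.
Seated jurors 1–9: #1, #2, #3, #4, #8, #9, #10, #11, #13 (alternates #15, #16, #18, #19 not counted).
Of those, in Section Red: #11 → 1.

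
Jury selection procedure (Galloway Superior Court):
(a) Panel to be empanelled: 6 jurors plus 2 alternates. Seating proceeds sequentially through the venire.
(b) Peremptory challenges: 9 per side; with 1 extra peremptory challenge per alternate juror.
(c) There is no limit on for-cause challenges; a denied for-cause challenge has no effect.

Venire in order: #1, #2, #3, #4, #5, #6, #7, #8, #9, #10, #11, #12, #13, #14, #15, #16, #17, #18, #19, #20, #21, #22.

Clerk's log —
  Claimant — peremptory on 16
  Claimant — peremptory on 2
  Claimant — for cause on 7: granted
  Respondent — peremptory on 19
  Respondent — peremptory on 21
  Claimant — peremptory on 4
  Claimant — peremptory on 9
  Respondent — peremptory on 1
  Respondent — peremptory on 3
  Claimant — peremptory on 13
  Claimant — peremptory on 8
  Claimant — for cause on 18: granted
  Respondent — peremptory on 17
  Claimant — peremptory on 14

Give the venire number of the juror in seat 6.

Removed: #1, #2, #3, #4, #7, #8, #9, #13, #14, #16, #17, #18, #19, #21.
Seating in order: seats 1–6 → #5, #6, #10, #11, #12, #15; alternates → #20, #22.
So seat 6 is #15.

15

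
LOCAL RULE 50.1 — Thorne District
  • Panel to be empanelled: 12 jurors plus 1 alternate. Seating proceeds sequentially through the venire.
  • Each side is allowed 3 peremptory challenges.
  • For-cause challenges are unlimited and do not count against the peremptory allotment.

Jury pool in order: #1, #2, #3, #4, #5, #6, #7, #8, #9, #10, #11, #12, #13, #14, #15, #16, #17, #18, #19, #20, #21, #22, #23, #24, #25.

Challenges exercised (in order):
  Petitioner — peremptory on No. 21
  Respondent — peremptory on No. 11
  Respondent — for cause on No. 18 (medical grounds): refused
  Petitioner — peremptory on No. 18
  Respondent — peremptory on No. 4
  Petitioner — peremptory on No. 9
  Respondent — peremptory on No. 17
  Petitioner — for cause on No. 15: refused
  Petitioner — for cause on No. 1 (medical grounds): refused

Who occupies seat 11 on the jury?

14

Removed: #4, #9, #11, #17, #18, #21. (#1, #15 stay — for-cause denied.)
Seating in order: seats 1–12 → #1, #2, #3, #5, #6, #7, #8, #10, #12, #13, #14, #15; alternates → #16.
So seat 11 is #14.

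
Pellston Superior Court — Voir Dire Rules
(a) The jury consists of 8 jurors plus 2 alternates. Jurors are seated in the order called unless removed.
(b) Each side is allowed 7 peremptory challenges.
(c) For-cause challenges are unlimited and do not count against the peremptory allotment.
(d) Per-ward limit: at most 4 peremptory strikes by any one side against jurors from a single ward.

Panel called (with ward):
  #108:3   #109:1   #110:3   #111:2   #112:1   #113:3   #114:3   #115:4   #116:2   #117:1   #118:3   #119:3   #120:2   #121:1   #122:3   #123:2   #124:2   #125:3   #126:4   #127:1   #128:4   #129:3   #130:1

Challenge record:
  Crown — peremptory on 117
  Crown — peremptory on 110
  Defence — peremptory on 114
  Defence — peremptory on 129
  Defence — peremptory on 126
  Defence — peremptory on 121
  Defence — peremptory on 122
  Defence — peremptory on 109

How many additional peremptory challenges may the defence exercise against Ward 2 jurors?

Defence peremptories so far: #114, #129, #126, #121, #122, #109 — 6 of 7 used, 1 left overall.
Against Ward 2: none yet — per-ward cap 4 leaves 4.
Binding limit: min(1, 4) = 1.

1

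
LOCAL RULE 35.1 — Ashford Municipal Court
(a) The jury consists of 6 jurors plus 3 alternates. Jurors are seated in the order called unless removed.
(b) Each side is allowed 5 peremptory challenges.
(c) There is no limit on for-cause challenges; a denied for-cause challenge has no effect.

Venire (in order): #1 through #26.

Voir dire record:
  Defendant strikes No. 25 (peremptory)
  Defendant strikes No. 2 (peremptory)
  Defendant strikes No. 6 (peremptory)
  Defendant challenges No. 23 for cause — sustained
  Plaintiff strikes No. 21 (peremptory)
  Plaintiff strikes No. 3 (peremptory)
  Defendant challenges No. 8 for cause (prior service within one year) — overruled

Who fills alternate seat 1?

10

Removed: #2, #3, #6, #21, #23, #25. (#8 stays — for-cause denied.)
Filling seats in venire order through position 7: #1, #4, #5, #7, #8, #9, #10.
So alternate 1 is #10.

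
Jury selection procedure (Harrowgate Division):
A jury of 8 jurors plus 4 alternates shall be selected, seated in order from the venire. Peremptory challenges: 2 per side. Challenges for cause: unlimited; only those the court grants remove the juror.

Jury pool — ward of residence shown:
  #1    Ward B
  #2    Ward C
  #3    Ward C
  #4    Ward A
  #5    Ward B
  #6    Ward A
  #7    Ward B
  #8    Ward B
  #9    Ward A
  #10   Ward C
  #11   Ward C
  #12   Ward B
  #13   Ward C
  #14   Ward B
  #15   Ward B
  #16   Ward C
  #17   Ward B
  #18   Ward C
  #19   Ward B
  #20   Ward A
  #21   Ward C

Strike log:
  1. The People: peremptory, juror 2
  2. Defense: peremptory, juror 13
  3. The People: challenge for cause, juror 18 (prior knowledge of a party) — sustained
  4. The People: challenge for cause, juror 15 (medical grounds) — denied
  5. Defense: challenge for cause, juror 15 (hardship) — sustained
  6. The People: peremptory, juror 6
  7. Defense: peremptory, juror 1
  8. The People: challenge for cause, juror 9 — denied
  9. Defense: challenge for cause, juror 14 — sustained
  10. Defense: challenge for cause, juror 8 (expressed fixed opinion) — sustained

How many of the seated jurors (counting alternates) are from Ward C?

4

Removed: #1, #2, #6, #8, #13, #14, #15, #18.
Seated (12 incl. alternates): #3, #4, #5, #7, #9, #10, #11, #12, #16, #17, #19, #20.
Of those, in Ward C: #3, #10, #11, #16 → 4.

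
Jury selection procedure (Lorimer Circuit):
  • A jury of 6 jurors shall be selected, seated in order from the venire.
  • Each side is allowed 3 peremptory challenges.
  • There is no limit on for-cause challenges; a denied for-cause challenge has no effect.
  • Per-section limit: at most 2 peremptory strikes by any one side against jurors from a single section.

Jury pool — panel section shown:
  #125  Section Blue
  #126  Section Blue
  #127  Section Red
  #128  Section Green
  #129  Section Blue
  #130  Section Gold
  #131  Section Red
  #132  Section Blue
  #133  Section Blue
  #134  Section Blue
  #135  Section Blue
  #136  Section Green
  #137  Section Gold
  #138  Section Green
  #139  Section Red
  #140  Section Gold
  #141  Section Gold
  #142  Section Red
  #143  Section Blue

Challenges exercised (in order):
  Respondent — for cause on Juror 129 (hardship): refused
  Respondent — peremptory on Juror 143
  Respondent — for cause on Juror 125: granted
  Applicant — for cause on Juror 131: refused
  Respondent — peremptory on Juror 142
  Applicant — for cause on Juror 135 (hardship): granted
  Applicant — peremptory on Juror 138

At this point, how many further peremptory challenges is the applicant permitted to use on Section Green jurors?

1

Applicant peremptories so far: #138 — 1 of 3 used, 2 left overall.
Against Section Green: #138 — 1 used; per-section cap 2 leaves 1.
Binding limit: min(2, 1) = 1.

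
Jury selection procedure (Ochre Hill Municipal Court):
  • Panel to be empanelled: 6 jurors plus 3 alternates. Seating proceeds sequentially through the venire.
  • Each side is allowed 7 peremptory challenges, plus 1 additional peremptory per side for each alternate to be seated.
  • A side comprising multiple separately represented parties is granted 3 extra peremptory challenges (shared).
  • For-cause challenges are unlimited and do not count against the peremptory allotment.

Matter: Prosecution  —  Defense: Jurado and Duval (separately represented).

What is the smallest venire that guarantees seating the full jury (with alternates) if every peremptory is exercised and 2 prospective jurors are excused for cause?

Seats to fill: 6 + 3 alternates = 9.
Peremptories — Prosecution: 7 + 1×3 = 10; Defense: 7 + 1×3 + 3 = 13; total 23.
For-cause removals: 2.
Minimum venire: 9 + 23 + 2 = 34.

34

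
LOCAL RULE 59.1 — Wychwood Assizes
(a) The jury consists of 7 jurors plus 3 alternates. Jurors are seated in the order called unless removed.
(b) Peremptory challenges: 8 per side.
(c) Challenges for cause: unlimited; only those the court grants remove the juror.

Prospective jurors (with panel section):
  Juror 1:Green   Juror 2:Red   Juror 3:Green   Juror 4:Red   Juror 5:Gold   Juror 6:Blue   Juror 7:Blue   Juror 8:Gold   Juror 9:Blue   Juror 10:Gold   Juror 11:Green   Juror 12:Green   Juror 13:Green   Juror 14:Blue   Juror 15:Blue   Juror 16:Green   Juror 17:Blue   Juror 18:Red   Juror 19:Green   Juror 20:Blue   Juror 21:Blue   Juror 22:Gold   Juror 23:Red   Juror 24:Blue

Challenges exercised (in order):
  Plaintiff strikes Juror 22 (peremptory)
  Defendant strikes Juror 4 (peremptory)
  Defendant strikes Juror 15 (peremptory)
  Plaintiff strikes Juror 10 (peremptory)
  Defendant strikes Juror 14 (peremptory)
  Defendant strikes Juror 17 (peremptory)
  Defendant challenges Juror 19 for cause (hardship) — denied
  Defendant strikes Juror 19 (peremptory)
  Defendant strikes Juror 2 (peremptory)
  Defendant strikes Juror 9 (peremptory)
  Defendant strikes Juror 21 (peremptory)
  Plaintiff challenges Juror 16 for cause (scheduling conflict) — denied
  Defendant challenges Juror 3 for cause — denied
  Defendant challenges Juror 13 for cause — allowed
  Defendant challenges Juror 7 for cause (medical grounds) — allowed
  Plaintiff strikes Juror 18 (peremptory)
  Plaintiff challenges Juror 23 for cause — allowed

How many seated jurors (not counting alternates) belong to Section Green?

4

Removed: #2, #4, #7, #9, #10, #13, #14, #15, #17, #18, #19, #21, #22, #23.
Seated jurors 1–7: #1, #3, #5, #6, #8, #11, #12 (alternates #16, #20, #24 not counted).
Of those, in Section Green: #1, #3, #11, #12 → 4.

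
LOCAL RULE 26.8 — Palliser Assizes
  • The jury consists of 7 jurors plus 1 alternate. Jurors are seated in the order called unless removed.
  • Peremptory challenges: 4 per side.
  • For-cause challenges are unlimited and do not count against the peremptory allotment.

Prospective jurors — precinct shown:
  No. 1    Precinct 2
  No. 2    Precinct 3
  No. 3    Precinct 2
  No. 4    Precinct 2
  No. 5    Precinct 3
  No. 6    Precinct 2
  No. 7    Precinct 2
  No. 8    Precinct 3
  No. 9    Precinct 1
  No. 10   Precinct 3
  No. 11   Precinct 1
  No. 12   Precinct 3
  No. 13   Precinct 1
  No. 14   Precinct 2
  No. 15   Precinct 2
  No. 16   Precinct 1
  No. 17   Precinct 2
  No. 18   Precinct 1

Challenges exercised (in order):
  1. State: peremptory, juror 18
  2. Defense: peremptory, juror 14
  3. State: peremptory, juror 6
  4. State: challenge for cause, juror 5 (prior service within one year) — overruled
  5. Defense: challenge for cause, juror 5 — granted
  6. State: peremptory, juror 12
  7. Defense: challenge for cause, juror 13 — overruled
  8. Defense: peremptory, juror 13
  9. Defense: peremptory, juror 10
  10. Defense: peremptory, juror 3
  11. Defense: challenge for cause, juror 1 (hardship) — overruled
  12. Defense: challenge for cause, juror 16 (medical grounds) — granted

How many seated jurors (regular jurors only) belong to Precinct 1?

2

Removed: #3, #5, #6, #10, #12, #13, #14, #16, #18.
Seated jurors 1–7: #1, #2, #4, #7, #8, #9, #11 (alternates #15 not counted).
Of those, in Precinct 1: #9, #11 → 2.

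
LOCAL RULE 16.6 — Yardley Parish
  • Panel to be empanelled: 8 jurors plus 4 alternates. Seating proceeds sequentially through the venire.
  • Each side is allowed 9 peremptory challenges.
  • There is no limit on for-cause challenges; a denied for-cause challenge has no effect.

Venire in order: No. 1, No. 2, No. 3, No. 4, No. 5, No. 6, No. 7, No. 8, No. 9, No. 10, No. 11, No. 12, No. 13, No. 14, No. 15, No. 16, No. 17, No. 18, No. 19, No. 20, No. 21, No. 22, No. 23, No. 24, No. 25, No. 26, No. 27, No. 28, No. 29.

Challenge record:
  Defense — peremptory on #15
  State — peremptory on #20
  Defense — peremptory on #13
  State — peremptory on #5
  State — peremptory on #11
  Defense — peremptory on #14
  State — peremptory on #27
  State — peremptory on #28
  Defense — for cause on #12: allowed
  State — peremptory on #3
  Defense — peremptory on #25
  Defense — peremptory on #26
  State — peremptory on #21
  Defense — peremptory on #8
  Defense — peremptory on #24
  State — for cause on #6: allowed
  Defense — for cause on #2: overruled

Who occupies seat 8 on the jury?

17

Removed: #3, #5, #6, #8, #11, #12, #13, #14, #15, #20, #21, #24, #25, #26, #27, #28. (#2 stays — for-cause denied.)
Seating in order: seats 1–8 → #1, #2, #4, #7, #9, #10, #16, #17; alternates → #18, #19, #22, #23.
So seat 8 is #17.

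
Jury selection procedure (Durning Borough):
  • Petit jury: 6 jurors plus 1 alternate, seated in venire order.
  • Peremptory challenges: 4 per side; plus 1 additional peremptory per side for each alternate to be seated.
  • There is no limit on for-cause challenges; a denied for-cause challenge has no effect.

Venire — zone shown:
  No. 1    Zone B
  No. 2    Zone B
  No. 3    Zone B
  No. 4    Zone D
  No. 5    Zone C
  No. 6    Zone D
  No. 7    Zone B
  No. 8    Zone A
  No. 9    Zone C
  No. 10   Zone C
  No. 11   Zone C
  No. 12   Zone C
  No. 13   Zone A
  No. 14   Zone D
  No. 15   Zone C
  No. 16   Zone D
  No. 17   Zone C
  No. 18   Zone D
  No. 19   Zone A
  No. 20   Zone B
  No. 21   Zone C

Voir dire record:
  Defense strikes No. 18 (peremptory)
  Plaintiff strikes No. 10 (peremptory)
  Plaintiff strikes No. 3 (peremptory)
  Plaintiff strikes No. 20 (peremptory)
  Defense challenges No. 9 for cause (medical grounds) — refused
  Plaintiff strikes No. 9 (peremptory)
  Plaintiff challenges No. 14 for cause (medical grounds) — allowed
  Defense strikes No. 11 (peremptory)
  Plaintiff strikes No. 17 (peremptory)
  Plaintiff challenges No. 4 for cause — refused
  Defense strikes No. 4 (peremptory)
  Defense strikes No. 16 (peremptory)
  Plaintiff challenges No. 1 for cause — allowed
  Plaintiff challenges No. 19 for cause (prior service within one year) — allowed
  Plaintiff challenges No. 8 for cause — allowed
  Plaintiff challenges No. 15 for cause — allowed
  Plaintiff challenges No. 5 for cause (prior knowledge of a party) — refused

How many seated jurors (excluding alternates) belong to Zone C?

Removed: #1, #3, #4, #8, #9, #10, #11, #14, #15, #16, #17, #18, #19, #20.
Seated jurors 1–6: #2, #5, #6, #7, #12, #13 (alternates #21 not counted).
Of those, in Zone C: #5, #12 → 2.

2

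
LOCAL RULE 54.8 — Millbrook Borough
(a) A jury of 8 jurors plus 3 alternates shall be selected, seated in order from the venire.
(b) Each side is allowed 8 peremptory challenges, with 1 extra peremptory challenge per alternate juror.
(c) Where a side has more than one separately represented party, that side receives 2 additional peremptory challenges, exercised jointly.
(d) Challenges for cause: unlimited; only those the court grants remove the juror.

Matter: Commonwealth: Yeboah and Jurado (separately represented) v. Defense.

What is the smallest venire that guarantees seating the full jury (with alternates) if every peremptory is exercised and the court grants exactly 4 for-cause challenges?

Seats to fill: 8 + 3 alternates = 11.
Peremptories — Commonwealth: 8 + 1×3 + 2 = 13; Defense: 8 + 1×3 = 11; total 24.
For-cause removals: 4.
Minimum venire: 11 + 24 + 4 = 39.

39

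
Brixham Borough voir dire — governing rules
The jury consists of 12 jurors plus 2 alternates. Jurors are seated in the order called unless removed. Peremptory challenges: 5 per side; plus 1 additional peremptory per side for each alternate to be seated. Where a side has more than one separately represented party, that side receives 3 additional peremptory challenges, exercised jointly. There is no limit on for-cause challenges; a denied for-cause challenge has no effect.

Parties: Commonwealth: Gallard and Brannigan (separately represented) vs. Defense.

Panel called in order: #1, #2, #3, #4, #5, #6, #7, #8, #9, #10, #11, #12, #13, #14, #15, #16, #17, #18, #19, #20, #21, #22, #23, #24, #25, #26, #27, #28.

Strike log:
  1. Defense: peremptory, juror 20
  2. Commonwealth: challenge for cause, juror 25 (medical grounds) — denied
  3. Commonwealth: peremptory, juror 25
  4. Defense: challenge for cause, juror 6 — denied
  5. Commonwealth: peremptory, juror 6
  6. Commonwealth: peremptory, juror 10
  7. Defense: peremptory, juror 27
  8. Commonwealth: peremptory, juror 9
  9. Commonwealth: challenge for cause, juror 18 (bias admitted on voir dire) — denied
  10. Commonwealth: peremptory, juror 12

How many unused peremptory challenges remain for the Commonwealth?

5

Commonwealth allotment: 5 base + 1 × 2 alternates + 3 multi-party = 10.
Commonwealth peremptories used: #25, #6, #10, #9, #12 — 5 (for-cause on #25, #18 don't count).
Remaining: 10 − 5 = 5.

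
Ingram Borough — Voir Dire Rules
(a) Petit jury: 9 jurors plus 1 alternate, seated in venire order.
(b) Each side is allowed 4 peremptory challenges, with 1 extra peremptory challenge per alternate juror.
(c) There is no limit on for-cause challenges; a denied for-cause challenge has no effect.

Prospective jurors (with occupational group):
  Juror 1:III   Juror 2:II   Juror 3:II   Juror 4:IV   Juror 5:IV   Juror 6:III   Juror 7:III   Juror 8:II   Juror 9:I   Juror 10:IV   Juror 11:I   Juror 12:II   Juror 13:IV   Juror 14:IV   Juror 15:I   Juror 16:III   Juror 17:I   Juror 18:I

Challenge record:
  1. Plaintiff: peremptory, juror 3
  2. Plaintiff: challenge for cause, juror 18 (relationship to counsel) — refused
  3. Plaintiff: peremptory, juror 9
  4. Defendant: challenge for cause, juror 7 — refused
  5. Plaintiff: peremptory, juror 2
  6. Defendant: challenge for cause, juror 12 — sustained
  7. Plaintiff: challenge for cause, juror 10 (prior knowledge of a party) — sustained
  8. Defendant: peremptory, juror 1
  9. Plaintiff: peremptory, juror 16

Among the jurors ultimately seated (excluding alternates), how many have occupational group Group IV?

4

Removed: #1, #2, #3, #9, #10, #12, #16.
Seated jurors 1–9: #4, #5, #6, #7, #8, #11, #13, #14, #15 (alternates #17 not counted).
Of those, in Group IV: #4, #5, #13, #14 → 4.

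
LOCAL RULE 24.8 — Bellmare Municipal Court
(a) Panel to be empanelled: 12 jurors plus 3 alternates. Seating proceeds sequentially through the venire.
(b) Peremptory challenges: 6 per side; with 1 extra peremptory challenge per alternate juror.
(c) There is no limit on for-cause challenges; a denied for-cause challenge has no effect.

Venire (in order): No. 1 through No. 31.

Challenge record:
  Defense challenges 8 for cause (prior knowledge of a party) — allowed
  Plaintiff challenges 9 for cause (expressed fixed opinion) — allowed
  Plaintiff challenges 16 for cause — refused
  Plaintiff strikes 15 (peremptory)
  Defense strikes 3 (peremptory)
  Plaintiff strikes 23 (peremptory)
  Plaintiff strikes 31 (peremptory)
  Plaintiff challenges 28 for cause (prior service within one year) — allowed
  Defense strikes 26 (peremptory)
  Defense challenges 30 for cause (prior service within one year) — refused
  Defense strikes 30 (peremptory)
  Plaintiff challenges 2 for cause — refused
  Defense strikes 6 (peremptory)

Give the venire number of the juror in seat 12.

17

Removed: #3, #6, #8, #9, #15, #23, #26, #28, #30, #31. (#2, #16 stay — for-cause denied.)
Seating in order: seats 1–12 → #1, #2, #4, #5, #7, #10, #11, #12, #13, #14, #16, #17; alternates → #18, #19, #20.
So seat 12 is #17.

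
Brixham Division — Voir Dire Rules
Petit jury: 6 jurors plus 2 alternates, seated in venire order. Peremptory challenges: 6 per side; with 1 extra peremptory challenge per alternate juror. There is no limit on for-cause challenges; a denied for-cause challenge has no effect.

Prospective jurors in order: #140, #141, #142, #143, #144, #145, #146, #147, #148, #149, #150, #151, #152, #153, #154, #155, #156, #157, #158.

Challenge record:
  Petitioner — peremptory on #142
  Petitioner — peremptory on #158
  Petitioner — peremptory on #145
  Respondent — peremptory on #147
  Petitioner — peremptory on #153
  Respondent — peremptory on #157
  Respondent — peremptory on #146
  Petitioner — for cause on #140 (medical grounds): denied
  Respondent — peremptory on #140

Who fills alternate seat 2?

Removed: #140, #142, #145, #146, #147, #153, #157, #158.
Filling seats in venire order through position 8: #141, #143, #144, #148, #149, #150, #151, #152.
So alternate 2 is #152.

152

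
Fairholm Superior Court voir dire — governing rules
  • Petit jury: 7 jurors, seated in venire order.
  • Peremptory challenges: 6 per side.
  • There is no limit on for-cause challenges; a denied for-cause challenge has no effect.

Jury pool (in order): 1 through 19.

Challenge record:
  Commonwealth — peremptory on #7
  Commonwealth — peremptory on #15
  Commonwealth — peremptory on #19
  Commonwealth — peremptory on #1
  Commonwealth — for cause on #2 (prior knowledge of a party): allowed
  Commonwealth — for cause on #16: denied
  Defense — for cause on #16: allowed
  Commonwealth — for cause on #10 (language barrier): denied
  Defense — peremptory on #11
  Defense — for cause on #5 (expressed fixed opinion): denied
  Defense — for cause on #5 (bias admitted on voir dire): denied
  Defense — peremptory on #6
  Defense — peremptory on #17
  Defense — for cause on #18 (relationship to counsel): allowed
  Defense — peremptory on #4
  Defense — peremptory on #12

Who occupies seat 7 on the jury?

14

Removed: #1, #2, #4, #6, #7, #11, #12, #15, #16, #17, #18, #19. (#5, #10 stay — for-cause denied.)
Filling seats in venire order through position 7: #3, #5, #8, #9, #10, #13, #14.
So seat 7 is #14.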